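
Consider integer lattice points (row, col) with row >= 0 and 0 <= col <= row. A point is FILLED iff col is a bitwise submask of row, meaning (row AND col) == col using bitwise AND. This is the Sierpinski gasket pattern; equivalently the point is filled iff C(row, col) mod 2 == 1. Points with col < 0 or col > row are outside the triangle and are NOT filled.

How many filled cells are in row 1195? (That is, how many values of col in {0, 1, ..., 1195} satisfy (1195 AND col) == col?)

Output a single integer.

Answer: 64

Derivation:
1195 in binary = 10010101011
popcount(1195) = number of 1-bits in 10010101011 = 6
A col c satisfies (1195 AND c) == c iff every set bit of c is also set in 1195; each of the 6 set bits of 1195 can independently be on or off in c.
count = 2^6 = 64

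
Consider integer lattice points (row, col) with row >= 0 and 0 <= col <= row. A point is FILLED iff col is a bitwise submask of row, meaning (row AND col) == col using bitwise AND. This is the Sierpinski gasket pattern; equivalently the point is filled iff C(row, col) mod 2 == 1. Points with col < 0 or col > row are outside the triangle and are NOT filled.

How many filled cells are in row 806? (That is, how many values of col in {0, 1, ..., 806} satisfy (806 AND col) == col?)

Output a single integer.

Answer: 32

Derivation:
806 in binary = 1100100110
popcount(806) = number of 1-bits in 1100100110 = 5
A col c satisfies (806 AND c) == c iff every set bit of c is also set in 806; each of the 5 set bits of 806 can independently be on or off in c.
count = 2^5 = 32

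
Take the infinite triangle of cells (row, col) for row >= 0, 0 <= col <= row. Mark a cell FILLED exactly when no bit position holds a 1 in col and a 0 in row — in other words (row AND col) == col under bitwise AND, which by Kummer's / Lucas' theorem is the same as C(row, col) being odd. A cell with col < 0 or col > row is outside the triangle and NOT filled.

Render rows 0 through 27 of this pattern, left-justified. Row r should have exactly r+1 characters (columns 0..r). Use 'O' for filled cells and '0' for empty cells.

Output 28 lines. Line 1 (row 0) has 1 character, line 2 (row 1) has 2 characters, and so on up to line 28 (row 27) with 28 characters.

r0=0: O
r1=1: OO
r2=10: O0O
r3=11: OOOO
r4=100: O000O
r5=101: OO00OO
r6=110: O0O0O0O
r7=111: OOOOOOOO
r8=1000: O0000000O
r9=1001: OO000000OO
r10=1010: O0O00000O0O
r11=1011: OOOO0000OOOO
r12=1100: O000O000O000O
r13=1101: OO00OO00OO00OO
r14=1110: O0O0O0O0O0O0O0O
r15=1111: OOOOOOOOOOOOOOOO
r16=10000: O000000000000000O
r17=10001: OO00000000000000OO
r18=10010: O0O0000000000000O0O
r19=10011: OOOO000000000000OOOO
r20=10100: O000O00000000000O000O
r21=10101: OO00OO0000000000OO00OO
r22=10110: O0O0O0O000000000O0O0O0O
r23=10111: OOOOOOOO00000000OOOOOOOO
r24=11000: O0000000O0000000O0000000O
r25=11001: OO000000OO000000OO000000OO
r26=11010: O0O00000O0O00000O0O00000O0O
r27=11011: OOOO0000OOOO0000OOOO0000OOOO

Answer: O
OO
O0O
OOOO
O000O
OO00OO
O0O0O0O
OOOOOOOO
O0000000O
OO000000OO
O0O00000O0O
OOOO0000OOOO
O000O000O000O
OO00OO00OO00OO
O0O0O0O0O0O0O0O
OOOOOOOOOOOOOOOO
O000000000000000O
OO00000000000000OO
O0O0000000000000O0O
OOOO000000000000OOOO
O000O00000000000O000O
OO00OO0000000000OO00OO
O0O0O0O000000000O0O0O0O
OOOOOOOO00000000OOOOOOOO
O0000000O0000000O0000000O
OO000000OO000000OO000000OO
O0O00000O0O00000O0O00000O0O
OOOO0000OOOO0000OOOO0000OOOO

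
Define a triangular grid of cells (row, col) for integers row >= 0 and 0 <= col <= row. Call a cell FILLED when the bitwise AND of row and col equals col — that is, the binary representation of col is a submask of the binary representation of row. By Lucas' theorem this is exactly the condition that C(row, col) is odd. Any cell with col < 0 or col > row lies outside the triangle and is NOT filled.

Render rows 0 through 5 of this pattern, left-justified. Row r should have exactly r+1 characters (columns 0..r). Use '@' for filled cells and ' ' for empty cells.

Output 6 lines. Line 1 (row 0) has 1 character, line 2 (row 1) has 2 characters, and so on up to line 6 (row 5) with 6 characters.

Answer: @
@@
@ @
@@@@
@   @
@@  @@

Derivation:
r0=0: @
r1=1: @@
r2=10: @ @
r3=11: @@@@
r4=100: @   @
r5=101: @@  @@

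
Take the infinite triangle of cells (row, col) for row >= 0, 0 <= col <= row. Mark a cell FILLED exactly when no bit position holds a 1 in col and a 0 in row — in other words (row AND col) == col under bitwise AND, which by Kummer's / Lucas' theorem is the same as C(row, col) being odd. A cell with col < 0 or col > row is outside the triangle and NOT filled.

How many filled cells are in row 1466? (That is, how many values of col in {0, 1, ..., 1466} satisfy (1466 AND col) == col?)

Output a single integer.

Answer: 128

Derivation:
1466 in binary = 10110111010
popcount(1466) = number of 1-bits in 10110111010 = 7
A col c satisfies (1466 AND c) == c iff every set bit of c is also set in 1466; each of the 7 set bits of 1466 can independently be on or off in c.
count = 2^7 = 128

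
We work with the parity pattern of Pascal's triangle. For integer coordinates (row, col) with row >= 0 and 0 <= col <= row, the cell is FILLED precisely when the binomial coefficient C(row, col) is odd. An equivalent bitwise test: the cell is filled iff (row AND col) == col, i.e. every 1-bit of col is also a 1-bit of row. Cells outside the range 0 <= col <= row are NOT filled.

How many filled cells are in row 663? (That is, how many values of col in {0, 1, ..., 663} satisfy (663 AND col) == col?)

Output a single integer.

663 in binary = 1010010111
popcount(663) = number of 1-bits in 1010010111 = 6
A col c satisfies (663 AND c) == c iff every set bit of c is also set in 663; each of the 6 set bits of 663 can independently be on or off in c.
count = 2^6 = 64

Answer: 64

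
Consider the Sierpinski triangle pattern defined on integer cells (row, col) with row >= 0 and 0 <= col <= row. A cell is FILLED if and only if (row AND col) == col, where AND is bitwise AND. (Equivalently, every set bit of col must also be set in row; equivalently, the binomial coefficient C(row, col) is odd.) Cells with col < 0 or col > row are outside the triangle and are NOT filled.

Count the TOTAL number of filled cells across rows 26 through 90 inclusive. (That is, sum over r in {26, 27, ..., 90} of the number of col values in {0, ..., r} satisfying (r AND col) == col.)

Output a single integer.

Answer: 892

Derivation:
r26=11010 pc3: +8 =8
r27=11011 pc4: +16 =24
r28=11100 pc3: +8 =32
r29=11101 pc4: +16 =48
r30=11110 pc4: +16 =64
r31=11111 pc5: +32 =96
r32=100000 pc1: +2 =98
r33=100001 pc2: +4 =102
r34=100010 pc2: +4 =106
r35=100011 pc3: +8 =114
r36=100100 pc2: +4 =118
r37=100101 pc3: +8 =126
r38=100110 pc3: +8 =134
r39=100111 pc4: +16 =150
r40=101000 pc2: +4 =154
r41=101001 pc3: +8 =162
r42=101010 pc3: +8 =170
r43=101011 pc4: +16 =186
r44=101100 pc3: +8 =194
r45=101101 pc4: +16 =210
r46=101110 pc4: +16 =226
r47=101111 pc5: +32 =258
r48=110000 pc2: +4 =262
r49=110001 pc3: +8 =270
r50=110010 pc3: +8 =278
r51=110011 pc4: +16 =294
r52=110100 pc3: +8 =302
r53=110101 pc4: +16 =318
r54=110110 pc4: +16 =334
r55=110111 pc5: +32 =366
r56=111000 pc3: +8 =374
r57=111001 pc4: +16 =390
r58=111010 pc4: +16 =406
r59=111011 pc5: +32 =438
r60=111100 pc4: +16 =454
r61=111101 pc5: +32 =486
r62=111110 pc5: +32 =518
r63=111111 pc6: +64 =582
r64=1000000 pc1: +2 =584
r65=1000001 pc2: +4 =588
r66=1000010 pc2: +4 =592
r67=1000011 pc3: +8 =600
r68=1000100 pc2: +4 =604
r69=1000101 pc3: +8 =612
r70=1000110 pc3: +8 =620
r71=1000111 pc4: +16 =636
r72=1001000 pc2: +4 =640
r73=1001001 pc3: +8 =648
r74=1001010 pc3: +8 =656
r75=1001011 pc4: +16 =672
r76=1001100 pc3: +8 =680
r77=1001101 pc4: +16 =696
r78=1001110 pc4: +16 =712
r79=1001111 pc5: +32 =744
r80=1010000 pc2: +4 =748
r81=1010001 pc3: +8 =756
r82=1010010 pc3: +8 =764
r83=1010011 pc4: +16 =780
r84=1010100 pc3: +8 =788
r85=1010101 pc4: +16 =804
r86=1010110 pc4: +16 =820
r87=1010111 pc5: +32 =852
r88=1011000 pc3: +8 =860
r89=1011001 pc4: +16 =876
r90=1011010 pc4: +16 =892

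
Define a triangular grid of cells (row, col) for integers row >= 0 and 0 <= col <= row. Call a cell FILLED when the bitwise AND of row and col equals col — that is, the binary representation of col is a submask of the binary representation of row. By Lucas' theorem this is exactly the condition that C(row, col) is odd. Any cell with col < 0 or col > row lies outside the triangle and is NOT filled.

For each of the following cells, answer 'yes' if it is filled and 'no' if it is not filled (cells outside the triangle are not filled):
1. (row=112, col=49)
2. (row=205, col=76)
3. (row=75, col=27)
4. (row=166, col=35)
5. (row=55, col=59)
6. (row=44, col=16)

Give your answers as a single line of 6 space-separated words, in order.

Answer: no yes no no no no

Derivation:
(112,49): row=0b1110000, col=0b110001, row AND col = 0b110000 = 48; 48 != 49 -> empty
(205,76): row=0b11001101, col=0b1001100, row AND col = 0b1001100 = 76; 76 == 76 -> filled
(75,27): row=0b1001011, col=0b11011, row AND col = 0b1011 = 11; 11 != 27 -> empty
(166,35): row=0b10100110, col=0b100011, row AND col = 0b100010 = 34; 34 != 35 -> empty
(55,59): col outside [0, 55] -> not filled
(44,16): row=0b101100, col=0b10000, row AND col = 0b0 = 0; 0 != 16 -> empty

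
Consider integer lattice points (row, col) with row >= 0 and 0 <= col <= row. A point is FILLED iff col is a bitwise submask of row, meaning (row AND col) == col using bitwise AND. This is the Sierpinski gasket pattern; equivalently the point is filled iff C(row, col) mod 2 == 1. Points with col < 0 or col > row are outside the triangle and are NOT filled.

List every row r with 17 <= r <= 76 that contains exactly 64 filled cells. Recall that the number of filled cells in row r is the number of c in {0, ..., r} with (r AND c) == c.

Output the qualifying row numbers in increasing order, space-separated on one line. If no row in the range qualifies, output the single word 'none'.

Row r has 2^popcount(r) filled cells, so we need popcount(r) = log2(64) = 6.
Scan r = 17..76 and keep those with exactly 6 one-bits:
r=17=10001 popcount=2 -> skip
r=18=10010 popcount=2 -> skip
r=19=10011 popcount=3 -> skip
r=20=10100 popcount=2 -> skip
r=21=10101 popcount=3 -> skip
r=22=10110 popcount=3 -> skip
r=23=10111 popcount=4 -> skip
r=24=11000 popcount=2 -> skip
r=25=11001 popcount=3 -> skip
r=26=11010 popcount=3 -> skip
r=27=11011 popcount=4 -> skip
r=28=11100 popcount=3 -> skip
r=29=11101 popcount=4 -> skip
r=30=11110 popcount=4 -> skip
r=31=11111 popcount=5 -> skip
r=32=100000 popcount=1 -> skip
r=33=100001 popcount=2 -> skip
r=34=100010 popcount=2 -> skip
r=35=100011 popcount=3 -> skip
r=36=100100 popcount=2 -> skip
r=37=100101 popcount=3 -> skip
r=38=100110 popcount=3 -> skip
r=39=100111 popcount=4 -> skip
r=40=101000 popcount=2 -> skip
r=41=101001 popcount=3 -> skip
r=42=101010 popcount=3 -> skip
r=43=101011 popcount=4 -> skip
r=44=101100 popcount=3 -> skip
r=45=101101 popcount=4 -> skip
r=46=101110 popcount=4 -> skip
r=47=101111 popcount=5 -> skip
r=48=110000 popcount=2 -> skip
r=49=110001 popcount=3 -> skip
r=50=110010 popcount=3 -> skip
r=51=110011 popcount=4 -> skip
r=52=110100 popcount=3 -> skip
r=53=110101 popcount=4 -> skip
r=54=110110 popcount=4 -> skip
r=55=110111 popcount=5 -> skip
r=56=111000 popcount=3 -> skip
r=57=111001 popcount=4 -> skip
r=58=111010 popcount=4 -> skip
r=59=111011 popcount=5 -> skip
r=60=111100 popcount=4 -> skip
r=61=111101 popcount=5 -> skip
r=62=111110 popcount=5 -> skip
r=63=111111 popcount=6 -> KEEP
r=64=1000000 popcount=1 -> skip
r=65=1000001 popcount=2 -> skip
r=66=1000010 popcount=2 -> skip
r=67=1000011 popcount=3 -> skip
r=68=1000100 popcount=2 -> skip
r=69=1000101 popcount=3 -> skip
r=70=1000110 popcount=3 -> skip
r=71=1000111 popcount=4 -> skip
r=72=1001000 popcount=2 -> skip
r=73=1001001 popcount=3 -> skip
r=74=1001010 popcount=3 -> skip
r=75=1001011 popcount=4 -> skip
r=76=1001100 popcount=3 -> skip
Kept rows: 63

Answer: 63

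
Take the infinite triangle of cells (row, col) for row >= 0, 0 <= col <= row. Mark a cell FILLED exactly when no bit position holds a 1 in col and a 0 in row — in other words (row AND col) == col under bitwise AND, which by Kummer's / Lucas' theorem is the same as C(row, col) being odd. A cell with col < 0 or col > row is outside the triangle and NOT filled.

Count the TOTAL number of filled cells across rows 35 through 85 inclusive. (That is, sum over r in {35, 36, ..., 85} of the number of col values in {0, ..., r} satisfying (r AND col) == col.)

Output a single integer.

Answer: 698

Derivation:
r35=100011 pc3: +8 =8
r36=100100 pc2: +4 =12
r37=100101 pc3: +8 =20
r38=100110 pc3: +8 =28
r39=100111 pc4: +16 =44
r40=101000 pc2: +4 =48
r41=101001 pc3: +8 =56
r42=101010 pc3: +8 =64
r43=101011 pc4: +16 =80
r44=101100 pc3: +8 =88
r45=101101 pc4: +16 =104
r46=101110 pc4: +16 =120
r47=101111 pc5: +32 =152
r48=110000 pc2: +4 =156
r49=110001 pc3: +8 =164
r50=110010 pc3: +8 =172
r51=110011 pc4: +16 =188
r52=110100 pc3: +8 =196
r53=110101 pc4: +16 =212
r54=110110 pc4: +16 =228
r55=110111 pc5: +32 =260
r56=111000 pc3: +8 =268
r57=111001 pc4: +16 =284
r58=111010 pc4: +16 =300
r59=111011 pc5: +32 =332
r60=111100 pc4: +16 =348
r61=111101 pc5: +32 =380
r62=111110 pc5: +32 =412
r63=111111 pc6: +64 =476
r64=1000000 pc1: +2 =478
r65=1000001 pc2: +4 =482
r66=1000010 pc2: +4 =486
r67=1000011 pc3: +8 =494
r68=1000100 pc2: +4 =498
r69=1000101 pc3: +8 =506
r70=1000110 pc3: +8 =514
r71=1000111 pc4: +16 =530
r72=1001000 pc2: +4 =534
r73=1001001 pc3: +8 =542
r74=1001010 pc3: +8 =550
r75=1001011 pc4: +16 =566
r76=1001100 pc3: +8 =574
r77=1001101 pc4: +16 =590
r78=1001110 pc4: +16 =606
r79=1001111 pc5: +32 =638
r80=1010000 pc2: +4 =642
r81=1010001 pc3: +8 =650
r82=1010010 pc3: +8 =658
r83=1010011 pc4: +16 =674
r84=1010100 pc3: +8 =682
r85=1010101 pc4: +16 =698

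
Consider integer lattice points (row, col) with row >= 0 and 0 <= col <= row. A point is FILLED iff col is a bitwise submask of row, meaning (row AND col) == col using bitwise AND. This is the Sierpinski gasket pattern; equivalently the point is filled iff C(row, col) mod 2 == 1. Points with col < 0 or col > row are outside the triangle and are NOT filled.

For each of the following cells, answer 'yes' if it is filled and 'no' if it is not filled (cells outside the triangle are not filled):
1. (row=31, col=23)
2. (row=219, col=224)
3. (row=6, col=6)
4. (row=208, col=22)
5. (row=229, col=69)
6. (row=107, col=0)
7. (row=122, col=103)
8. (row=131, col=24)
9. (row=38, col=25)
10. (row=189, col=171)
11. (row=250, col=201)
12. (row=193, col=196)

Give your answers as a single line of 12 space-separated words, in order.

Answer: yes no yes no yes yes no no no no no no

Derivation:
(31,23): row=0b11111, col=0b10111, row AND col = 0b10111 = 23; 23 == 23 -> filled
(219,224): col outside [0, 219] -> not filled
(6,6): row=0b110, col=0b110, row AND col = 0b110 = 6; 6 == 6 -> filled
(208,22): row=0b11010000, col=0b10110, row AND col = 0b10000 = 16; 16 != 22 -> empty
(229,69): row=0b11100101, col=0b1000101, row AND col = 0b1000101 = 69; 69 == 69 -> filled
(107,0): row=0b1101011, col=0b0, row AND col = 0b0 = 0; 0 == 0 -> filled
(122,103): row=0b1111010, col=0b1100111, row AND col = 0b1100010 = 98; 98 != 103 -> empty
(131,24): row=0b10000011, col=0b11000, row AND col = 0b0 = 0; 0 != 24 -> empty
(38,25): row=0b100110, col=0b11001, row AND col = 0b0 = 0; 0 != 25 -> empty
(189,171): row=0b10111101, col=0b10101011, row AND col = 0b10101001 = 169; 169 != 171 -> empty
(250,201): row=0b11111010, col=0b11001001, row AND col = 0b11001000 = 200; 200 != 201 -> empty
(193,196): col outside [0, 193] -> not filled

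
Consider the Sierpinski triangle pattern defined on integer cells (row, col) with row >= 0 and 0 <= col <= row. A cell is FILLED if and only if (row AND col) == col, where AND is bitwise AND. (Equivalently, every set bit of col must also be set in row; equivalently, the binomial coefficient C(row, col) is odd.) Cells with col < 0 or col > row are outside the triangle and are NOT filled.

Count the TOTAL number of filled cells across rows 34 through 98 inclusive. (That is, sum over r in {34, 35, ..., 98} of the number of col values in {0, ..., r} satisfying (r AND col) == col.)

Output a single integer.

r34=100010 pc2: +4 =4
r35=100011 pc3: +8 =12
r36=100100 pc2: +4 =16
r37=100101 pc3: +8 =24
r38=100110 pc3: +8 =32
r39=100111 pc4: +16 =48
r40=101000 pc2: +4 =52
r41=101001 pc3: +8 =60
r42=101010 pc3: +8 =68
r43=101011 pc4: +16 =84
r44=101100 pc3: +8 =92
r45=101101 pc4: +16 =108
r46=101110 pc4: +16 =124
r47=101111 pc5: +32 =156
r48=110000 pc2: +4 =160
r49=110001 pc3: +8 =168
r50=110010 pc3: +8 =176
r51=110011 pc4: +16 =192
r52=110100 pc3: +8 =200
r53=110101 pc4: +16 =216
r54=110110 pc4: +16 =232
r55=110111 pc5: +32 =264
r56=111000 pc3: +8 =272
r57=111001 pc4: +16 =288
r58=111010 pc4: +16 =304
r59=111011 pc5: +32 =336
r60=111100 pc4: +16 =352
r61=111101 pc5: +32 =384
r62=111110 pc5: +32 =416
r63=111111 pc6: +64 =480
r64=1000000 pc1: +2 =482
r65=1000001 pc2: +4 =486
r66=1000010 pc2: +4 =490
r67=1000011 pc3: +8 =498
r68=1000100 pc2: +4 =502
r69=1000101 pc3: +8 =510
r70=1000110 pc3: +8 =518
r71=1000111 pc4: +16 =534
r72=1001000 pc2: +4 =538
r73=1001001 pc3: +8 =546
r74=1001010 pc3: +8 =554
r75=1001011 pc4: +16 =570
r76=1001100 pc3: +8 =578
r77=1001101 pc4: +16 =594
r78=1001110 pc4: +16 =610
r79=1001111 pc5: +32 =642
r80=1010000 pc2: +4 =646
r81=1010001 pc3: +8 =654
r82=1010010 pc3: +8 =662
r83=1010011 pc4: +16 =678
r84=1010100 pc3: +8 =686
r85=1010101 pc4: +16 =702
r86=1010110 pc4: +16 =718
r87=1010111 pc5: +32 =750
r88=1011000 pc3: +8 =758
r89=1011001 pc4: +16 =774
r90=1011010 pc4: +16 =790
r91=1011011 pc5: +32 =822
r92=1011100 pc4: +16 =838
r93=1011101 pc5: +32 =870
r94=1011110 pc5: +32 =902
r95=1011111 pc6: +64 =966
r96=1100000 pc2: +4 =970
r97=1100001 pc3: +8 =978
r98=1100010 pc3: +8 =986

Answer: 986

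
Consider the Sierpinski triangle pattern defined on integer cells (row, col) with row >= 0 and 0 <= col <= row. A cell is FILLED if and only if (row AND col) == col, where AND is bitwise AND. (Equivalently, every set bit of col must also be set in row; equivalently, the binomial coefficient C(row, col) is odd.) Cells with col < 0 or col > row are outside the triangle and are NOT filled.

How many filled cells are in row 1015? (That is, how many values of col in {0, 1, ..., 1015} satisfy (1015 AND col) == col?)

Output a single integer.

1015 in binary = 1111110111
popcount(1015) = number of 1-bits in 1111110111 = 9
A col c satisfies (1015 AND c) == c iff every set bit of c is also set in 1015; each of the 9 set bits of 1015 can independently be on or off in c.
count = 2^9 = 512

Answer: 512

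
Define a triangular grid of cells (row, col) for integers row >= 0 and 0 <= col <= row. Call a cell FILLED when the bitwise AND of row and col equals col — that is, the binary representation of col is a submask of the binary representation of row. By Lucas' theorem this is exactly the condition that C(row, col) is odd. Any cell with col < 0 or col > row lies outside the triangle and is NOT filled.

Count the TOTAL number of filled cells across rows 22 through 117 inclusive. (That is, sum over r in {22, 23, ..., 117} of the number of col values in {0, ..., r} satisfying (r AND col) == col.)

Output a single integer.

Answer: 1548

Derivation:
r22=10110 pc3: +8 =8
r23=10111 pc4: +16 =24
r24=11000 pc2: +4 =28
r25=11001 pc3: +8 =36
r26=11010 pc3: +8 =44
r27=11011 pc4: +16 =60
r28=11100 pc3: +8 =68
r29=11101 pc4: +16 =84
r30=11110 pc4: +16 =100
r31=11111 pc5: +32 =132
r32=100000 pc1: +2 =134
r33=100001 pc2: +4 =138
r34=100010 pc2: +4 =142
r35=100011 pc3: +8 =150
r36=100100 pc2: +4 =154
r37=100101 pc3: +8 =162
r38=100110 pc3: +8 =170
r39=100111 pc4: +16 =186
r40=101000 pc2: +4 =190
r41=101001 pc3: +8 =198
r42=101010 pc3: +8 =206
r43=101011 pc4: +16 =222
r44=101100 pc3: +8 =230
r45=101101 pc4: +16 =246
r46=101110 pc4: +16 =262
r47=101111 pc5: +32 =294
r48=110000 pc2: +4 =298
r49=110001 pc3: +8 =306
r50=110010 pc3: +8 =314
r51=110011 pc4: +16 =330
r52=110100 pc3: +8 =338
r53=110101 pc4: +16 =354
r54=110110 pc4: +16 =370
r55=110111 pc5: +32 =402
r56=111000 pc3: +8 =410
r57=111001 pc4: +16 =426
r58=111010 pc4: +16 =442
r59=111011 pc5: +32 =474
r60=111100 pc4: +16 =490
r61=111101 pc5: +32 =522
r62=111110 pc5: +32 =554
r63=111111 pc6: +64 =618
r64=1000000 pc1: +2 =620
r65=1000001 pc2: +4 =624
r66=1000010 pc2: +4 =628
r67=1000011 pc3: +8 =636
r68=1000100 pc2: +4 =640
r69=1000101 pc3: +8 =648
r70=1000110 pc3: +8 =656
r71=1000111 pc4: +16 =672
r72=1001000 pc2: +4 =676
r73=1001001 pc3: +8 =684
r74=1001010 pc3: +8 =692
r75=1001011 pc4: +16 =708
r76=1001100 pc3: +8 =716
r77=1001101 pc4: +16 =732
r78=1001110 pc4: +16 =748
r79=1001111 pc5: +32 =780
r80=1010000 pc2: +4 =784
r81=1010001 pc3: +8 =792
r82=1010010 pc3: +8 =800
r83=1010011 pc4: +16 =816
r84=1010100 pc3: +8 =824
r85=1010101 pc4: +16 =840
r86=1010110 pc4: +16 =856
r87=1010111 pc5: +32 =888
r88=1011000 pc3: +8 =896
r89=1011001 pc4: +16 =912
r90=1011010 pc4: +16 =928
r91=1011011 pc5: +32 =960
r92=1011100 pc4: +16 =976
r93=1011101 pc5: +32 =1008
r94=1011110 pc5: +32 =1040
r95=1011111 pc6: +64 =1104
r96=1100000 pc2: +4 =1108
r97=1100001 pc3: +8 =1116
r98=1100010 pc3: +8 =1124
r99=1100011 pc4: +16 =1140
r100=1100100 pc3: +8 =1148
r101=1100101 pc4: +16 =1164
r102=1100110 pc4: +16 =1180
r103=1100111 pc5: +32 =1212
r104=1101000 pc3: +8 =1220
r105=1101001 pc4: +16 =1236
r106=1101010 pc4: +16 =1252
r107=1101011 pc5: +32 =1284
r108=1101100 pc4: +16 =1300
r109=1101101 pc5: +32 =1332
r110=1101110 pc5: +32 =1364
r111=1101111 pc6: +64 =1428
r112=1110000 pc3: +8 =1436
r113=1110001 pc4: +16 =1452
r114=1110010 pc4: +16 =1468
r115=1110011 pc5: +32 =1500
r116=1110100 pc4: +16 =1516
r117=1110101 pc5: +32 =1548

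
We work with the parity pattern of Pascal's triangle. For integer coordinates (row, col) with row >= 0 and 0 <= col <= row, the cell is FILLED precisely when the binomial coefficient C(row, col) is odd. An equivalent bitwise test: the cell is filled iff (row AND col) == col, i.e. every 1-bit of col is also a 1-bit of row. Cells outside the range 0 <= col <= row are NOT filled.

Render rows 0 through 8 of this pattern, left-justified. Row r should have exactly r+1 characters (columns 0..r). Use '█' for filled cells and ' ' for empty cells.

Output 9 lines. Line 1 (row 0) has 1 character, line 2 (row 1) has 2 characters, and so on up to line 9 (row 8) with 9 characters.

Answer: █
██
█ █
████
█   █
██  ██
█ █ █ █
████████
█       █

Derivation:
r0=0: █
r1=1: ██
r2=10: █ █
r3=11: ████
r4=100: █   █
r5=101: ██  ██
r6=110: █ █ █ █
r7=111: ████████
r8=1000: █       █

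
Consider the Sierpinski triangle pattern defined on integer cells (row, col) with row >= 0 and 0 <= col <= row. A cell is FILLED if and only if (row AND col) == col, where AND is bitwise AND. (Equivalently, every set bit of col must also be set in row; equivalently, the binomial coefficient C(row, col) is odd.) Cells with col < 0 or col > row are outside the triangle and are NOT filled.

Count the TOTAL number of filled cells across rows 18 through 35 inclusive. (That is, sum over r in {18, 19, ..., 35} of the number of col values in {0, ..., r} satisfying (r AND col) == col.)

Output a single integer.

Answer: 174

Derivation:
r18=10010 pc2: +4 =4
r19=10011 pc3: +8 =12
r20=10100 pc2: +4 =16
r21=10101 pc3: +8 =24
r22=10110 pc3: +8 =32
r23=10111 pc4: +16 =48
r24=11000 pc2: +4 =52
r25=11001 pc3: +8 =60
r26=11010 pc3: +8 =68
r27=11011 pc4: +16 =84
r28=11100 pc3: +8 =92
r29=11101 pc4: +16 =108
r30=11110 pc4: +16 =124
r31=11111 pc5: +32 =156
r32=100000 pc1: +2 =158
r33=100001 pc2: +4 =162
r34=100010 pc2: +4 =166
r35=100011 pc3: +8 =174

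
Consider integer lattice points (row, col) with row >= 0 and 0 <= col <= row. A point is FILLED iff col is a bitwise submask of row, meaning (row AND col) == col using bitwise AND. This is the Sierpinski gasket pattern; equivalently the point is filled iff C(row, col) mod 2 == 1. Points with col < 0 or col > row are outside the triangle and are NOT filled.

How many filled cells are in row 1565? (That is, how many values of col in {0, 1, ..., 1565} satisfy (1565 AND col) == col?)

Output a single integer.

Answer: 64

Derivation:
1565 in binary = 11000011101
popcount(1565) = number of 1-bits in 11000011101 = 6
A col c satisfies (1565 AND c) == c iff every set bit of c is also set in 1565; each of the 6 set bits of 1565 can independently be on or off in c.
count = 2^6 = 64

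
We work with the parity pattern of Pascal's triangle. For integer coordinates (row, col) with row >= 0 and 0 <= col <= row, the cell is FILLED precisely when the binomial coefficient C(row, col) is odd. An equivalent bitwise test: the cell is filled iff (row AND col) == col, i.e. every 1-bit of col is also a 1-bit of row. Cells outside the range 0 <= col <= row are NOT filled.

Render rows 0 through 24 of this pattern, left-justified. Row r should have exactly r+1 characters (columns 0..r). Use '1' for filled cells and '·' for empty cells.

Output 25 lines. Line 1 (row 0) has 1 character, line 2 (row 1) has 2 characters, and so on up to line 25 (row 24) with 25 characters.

r0=0: 1
r1=1: 11
r2=10: 1·1
r3=11: 1111
r4=100: 1···1
r5=101: 11··11
r6=110: 1·1·1·1
r7=111: 11111111
r8=1000: 1·······1
r9=1001: 11······11
r10=1010: 1·1·····1·1
r11=1011: 1111····1111
r12=1100: 1···1···1···1
r13=1101: 11··11··11··11
r14=1110: 1·1·1·1·1·1·1·1
r15=1111: 1111111111111111
r16=10000: 1···············1
r17=10001: 11··············11
r18=10010: 1·1·············1·1
r19=10011: 1111············1111
r20=10100: 1···1···········1···1
r21=10101: 11··11··········11··11
r22=10110: 1·1·1·1·········1·1·1·1
r23=10111: 11111111········11111111
r24=11000: 1·······1·······1·······1

Answer: 1
11
1·1
1111
1···1
11··11
1·1·1·1
11111111
1·······1
11······11
1·1·····1·1
1111····1111
1···1···1···1
11··11··11··11
1·1·1·1·1·1·1·1
1111111111111111
1···············1
11··············11
1·1·············1·1
1111············1111
1···1···········1···1
11··11··········11··11
1·1·1·1·········1·1·1·1
11111111········11111111
1·······1·······1·······1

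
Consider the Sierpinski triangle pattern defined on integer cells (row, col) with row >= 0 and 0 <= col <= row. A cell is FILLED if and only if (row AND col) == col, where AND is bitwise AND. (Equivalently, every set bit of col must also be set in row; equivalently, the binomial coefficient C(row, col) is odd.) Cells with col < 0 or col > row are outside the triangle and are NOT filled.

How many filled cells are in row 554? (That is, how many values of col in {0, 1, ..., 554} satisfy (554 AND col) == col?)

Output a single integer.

Answer: 16

Derivation:
554 in binary = 1000101010
popcount(554) = number of 1-bits in 1000101010 = 4
A col c satisfies (554 AND c) == c iff every set bit of c is also set in 554; each of the 4 set bits of 554 can independently be on or off in c.
count = 2^4 = 16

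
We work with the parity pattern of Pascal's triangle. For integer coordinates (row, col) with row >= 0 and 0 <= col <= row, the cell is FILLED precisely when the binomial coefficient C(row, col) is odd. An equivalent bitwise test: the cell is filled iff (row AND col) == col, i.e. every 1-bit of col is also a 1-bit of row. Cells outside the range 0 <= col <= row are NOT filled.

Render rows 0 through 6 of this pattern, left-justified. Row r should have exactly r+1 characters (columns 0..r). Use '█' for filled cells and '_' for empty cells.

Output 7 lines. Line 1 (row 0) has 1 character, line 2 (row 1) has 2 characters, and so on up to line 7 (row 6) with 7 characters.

r0=0: █
r1=1: ██
r2=10: █_█
r3=11: ████
r4=100: █___█
r5=101: ██__██
r6=110: █_█_█_█

Answer: █
██
█_█
████
█___█
██__██
█_█_█_█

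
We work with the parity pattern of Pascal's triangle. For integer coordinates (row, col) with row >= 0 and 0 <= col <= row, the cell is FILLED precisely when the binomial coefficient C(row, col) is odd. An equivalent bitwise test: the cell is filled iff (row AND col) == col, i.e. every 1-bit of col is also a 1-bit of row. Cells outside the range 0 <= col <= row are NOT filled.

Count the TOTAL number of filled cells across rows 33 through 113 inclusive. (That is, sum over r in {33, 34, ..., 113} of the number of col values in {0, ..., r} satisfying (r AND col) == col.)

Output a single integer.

r33=100001 pc2: +4 =4
r34=100010 pc2: +4 =8
r35=100011 pc3: +8 =16
r36=100100 pc2: +4 =20
r37=100101 pc3: +8 =28
r38=100110 pc3: +8 =36
r39=100111 pc4: +16 =52
r40=101000 pc2: +4 =56
r41=101001 pc3: +8 =64
r42=101010 pc3: +8 =72
r43=101011 pc4: +16 =88
r44=101100 pc3: +8 =96
r45=101101 pc4: +16 =112
r46=101110 pc4: +16 =128
r47=101111 pc5: +32 =160
r48=110000 pc2: +4 =164
r49=110001 pc3: +8 =172
r50=110010 pc3: +8 =180
r51=110011 pc4: +16 =196
r52=110100 pc3: +8 =204
r53=110101 pc4: +16 =220
r54=110110 pc4: +16 =236
r55=110111 pc5: +32 =268
r56=111000 pc3: +8 =276
r57=111001 pc4: +16 =292
r58=111010 pc4: +16 =308
r59=111011 pc5: +32 =340
r60=111100 pc4: +16 =356
r61=111101 pc5: +32 =388
r62=111110 pc5: +32 =420
r63=111111 pc6: +64 =484
r64=1000000 pc1: +2 =486
r65=1000001 pc2: +4 =490
r66=1000010 pc2: +4 =494
r67=1000011 pc3: +8 =502
r68=1000100 pc2: +4 =506
r69=1000101 pc3: +8 =514
r70=1000110 pc3: +8 =522
r71=1000111 pc4: +16 =538
r72=1001000 pc2: +4 =542
r73=1001001 pc3: +8 =550
r74=1001010 pc3: +8 =558
r75=1001011 pc4: +16 =574
r76=1001100 pc3: +8 =582
r77=1001101 pc4: +16 =598
r78=1001110 pc4: +16 =614
r79=1001111 pc5: +32 =646
r80=1010000 pc2: +4 =650
r81=1010001 pc3: +8 =658
r82=1010010 pc3: +8 =666
r83=1010011 pc4: +16 =682
r84=1010100 pc3: +8 =690
r85=1010101 pc4: +16 =706
r86=1010110 pc4: +16 =722
r87=1010111 pc5: +32 =754
r88=1011000 pc3: +8 =762
r89=1011001 pc4: +16 =778
r90=1011010 pc4: +16 =794
r91=1011011 pc5: +32 =826
r92=1011100 pc4: +16 =842
r93=1011101 pc5: +32 =874
r94=1011110 pc5: +32 =906
r95=1011111 pc6: +64 =970
r96=1100000 pc2: +4 =974
r97=1100001 pc3: +8 =982
r98=1100010 pc3: +8 =990
r99=1100011 pc4: +16 =1006
r100=1100100 pc3: +8 =1014
r101=1100101 pc4: +16 =1030
r102=1100110 pc4: +16 =1046
r103=1100111 pc5: +32 =1078
r104=1101000 pc3: +8 =1086
r105=1101001 pc4: +16 =1102
r106=1101010 pc4: +16 =1118
r107=1101011 pc5: +32 =1150
r108=1101100 pc4: +16 =1166
r109=1101101 pc5: +32 =1198
r110=1101110 pc5: +32 =1230
r111=1101111 pc6: +64 =1294
r112=1110000 pc3: +8 =1302
r113=1110001 pc4: +16 =1318

Answer: 1318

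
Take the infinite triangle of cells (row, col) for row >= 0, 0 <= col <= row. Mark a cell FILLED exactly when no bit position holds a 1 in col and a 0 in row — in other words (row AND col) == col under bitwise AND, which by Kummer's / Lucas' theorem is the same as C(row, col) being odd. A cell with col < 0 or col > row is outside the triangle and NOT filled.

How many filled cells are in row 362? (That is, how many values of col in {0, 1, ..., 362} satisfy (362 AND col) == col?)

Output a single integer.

362 in binary = 101101010
popcount(362) = number of 1-bits in 101101010 = 5
A col c satisfies (362 AND c) == c iff every set bit of c is also set in 362; each of the 5 set bits of 362 can independently be on or off in c.
count = 2^5 = 32

Answer: 32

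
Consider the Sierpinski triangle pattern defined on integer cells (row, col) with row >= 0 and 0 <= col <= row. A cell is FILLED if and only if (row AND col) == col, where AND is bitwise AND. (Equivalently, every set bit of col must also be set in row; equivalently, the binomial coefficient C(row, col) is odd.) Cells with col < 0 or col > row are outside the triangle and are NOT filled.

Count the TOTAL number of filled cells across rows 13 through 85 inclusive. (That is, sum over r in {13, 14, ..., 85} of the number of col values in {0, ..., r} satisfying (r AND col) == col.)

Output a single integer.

Answer: 902

Derivation:
r13=1101 pc3: +8 =8
r14=1110 pc3: +8 =16
r15=1111 pc4: +16 =32
r16=10000 pc1: +2 =34
r17=10001 pc2: +4 =38
r18=10010 pc2: +4 =42
r19=10011 pc3: +8 =50
r20=10100 pc2: +4 =54
r21=10101 pc3: +8 =62
r22=10110 pc3: +8 =70
r23=10111 pc4: +16 =86
r24=11000 pc2: +4 =90
r25=11001 pc3: +8 =98
r26=11010 pc3: +8 =106
r27=11011 pc4: +16 =122
r28=11100 pc3: +8 =130
r29=11101 pc4: +16 =146
r30=11110 pc4: +16 =162
r31=11111 pc5: +32 =194
r32=100000 pc1: +2 =196
r33=100001 pc2: +4 =200
r34=100010 pc2: +4 =204
r35=100011 pc3: +8 =212
r36=100100 pc2: +4 =216
r37=100101 pc3: +8 =224
r38=100110 pc3: +8 =232
r39=100111 pc4: +16 =248
r40=101000 pc2: +4 =252
r41=101001 pc3: +8 =260
r42=101010 pc3: +8 =268
r43=101011 pc4: +16 =284
r44=101100 pc3: +8 =292
r45=101101 pc4: +16 =308
r46=101110 pc4: +16 =324
r47=101111 pc5: +32 =356
r48=110000 pc2: +4 =360
r49=110001 pc3: +8 =368
r50=110010 pc3: +8 =376
r51=110011 pc4: +16 =392
r52=110100 pc3: +8 =400
r53=110101 pc4: +16 =416
r54=110110 pc4: +16 =432
r55=110111 pc5: +32 =464
r56=111000 pc3: +8 =472
r57=111001 pc4: +16 =488
r58=111010 pc4: +16 =504
r59=111011 pc5: +32 =536
r60=111100 pc4: +16 =552
r61=111101 pc5: +32 =584
r62=111110 pc5: +32 =616
r63=111111 pc6: +64 =680
r64=1000000 pc1: +2 =682
r65=1000001 pc2: +4 =686
r66=1000010 pc2: +4 =690
r67=1000011 pc3: +8 =698
r68=1000100 pc2: +4 =702
r69=1000101 pc3: +8 =710
r70=1000110 pc3: +8 =718
r71=1000111 pc4: +16 =734
r72=1001000 pc2: +4 =738
r73=1001001 pc3: +8 =746
r74=1001010 pc3: +8 =754
r75=1001011 pc4: +16 =770
r76=1001100 pc3: +8 =778
r77=1001101 pc4: +16 =794
r78=1001110 pc4: +16 =810
r79=1001111 pc5: +32 =842
r80=1010000 pc2: +4 =846
r81=1010001 pc3: +8 =854
r82=1010010 pc3: +8 =862
r83=1010011 pc4: +16 =878
r84=1010100 pc3: +8 =886
r85=1010101 pc4: +16 =902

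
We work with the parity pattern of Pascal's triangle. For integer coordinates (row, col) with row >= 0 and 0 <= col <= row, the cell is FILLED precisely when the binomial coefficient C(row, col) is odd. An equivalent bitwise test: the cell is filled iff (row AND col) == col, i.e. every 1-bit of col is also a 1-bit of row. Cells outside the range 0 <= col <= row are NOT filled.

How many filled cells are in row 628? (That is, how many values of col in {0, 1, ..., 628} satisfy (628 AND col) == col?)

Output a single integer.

628 in binary = 1001110100
popcount(628) = number of 1-bits in 1001110100 = 5
A col c satisfies (628 AND c) == c iff every set bit of c is also set in 628; each of the 5 set bits of 628 can independently be on or off in c.
count = 2^5 = 32

Answer: 32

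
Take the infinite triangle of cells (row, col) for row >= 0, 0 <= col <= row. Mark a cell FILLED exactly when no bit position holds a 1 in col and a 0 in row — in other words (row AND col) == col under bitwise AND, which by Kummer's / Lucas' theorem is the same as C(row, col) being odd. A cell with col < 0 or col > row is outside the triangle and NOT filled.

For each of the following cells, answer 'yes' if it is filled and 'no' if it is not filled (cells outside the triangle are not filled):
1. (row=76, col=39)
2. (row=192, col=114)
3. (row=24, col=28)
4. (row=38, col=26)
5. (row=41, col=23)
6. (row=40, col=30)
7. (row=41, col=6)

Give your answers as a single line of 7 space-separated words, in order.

(76,39): row=0b1001100, col=0b100111, row AND col = 0b100 = 4; 4 != 39 -> empty
(192,114): row=0b11000000, col=0b1110010, row AND col = 0b1000000 = 64; 64 != 114 -> empty
(24,28): col outside [0, 24] -> not filled
(38,26): row=0b100110, col=0b11010, row AND col = 0b10 = 2; 2 != 26 -> empty
(41,23): row=0b101001, col=0b10111, row AND col = 0b1 = 1; 1 != 23 -> empty
(40,30): row=0b101000, col=0b11110, row AND col = 0b1000 = 8; 8 != 30 -> empty
(41,6): row=0b101001, col=0b110, row AND col = 0b0 = 0; 0 != 6 -> empty

Answer: no no no no no no no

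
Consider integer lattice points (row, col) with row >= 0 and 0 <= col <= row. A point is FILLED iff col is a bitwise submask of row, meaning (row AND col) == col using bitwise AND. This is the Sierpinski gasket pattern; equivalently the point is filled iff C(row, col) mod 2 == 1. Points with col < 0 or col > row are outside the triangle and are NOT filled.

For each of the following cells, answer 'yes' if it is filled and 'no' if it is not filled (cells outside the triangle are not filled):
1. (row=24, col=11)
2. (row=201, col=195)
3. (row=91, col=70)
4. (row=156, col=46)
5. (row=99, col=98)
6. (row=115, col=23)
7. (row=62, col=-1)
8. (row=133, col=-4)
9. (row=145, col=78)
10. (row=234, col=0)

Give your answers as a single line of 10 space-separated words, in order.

(24,11): row=0b11000, col=0b1011, row AND col = 0b1000 = 8; 8 != 11 -> empty
(201,195): row=0b11001001, col=0b11000011, row AND col = 0b11000001 = 193; 193 != 195 -> empty
(91,70): row=0b1011011, col=0b1000110, row AND col = 0b1000010 = 66; 66 != 70 -> empty
(156,46): row=0b10011100, col=0b101110, row AND col = 0b1100 = 12; 12 != 46 -> empty
(99,98): row=0b1100011, col=0b1100010, row AND col = 0b1100010 = 98; 98 == 98 -> filled
(115,23): row=0b1110011, col=0b10111, row AND col = 0b10011 = 19; 19 != 23 -> empty
(62,-1): col outside [0, 62] -> not filled
(133,-4): col outside [0, 133] -> not filled
(145,78): row=0b10010001, col=0b1001110, row AND col = 0b0 = 0; 0 != 78 -> empty
(234,0): row=0b11101010, col=0b0, row AND col = 0b0 = 0; 0 == 0 -> filled

Answer: no no no no yes no no no no yes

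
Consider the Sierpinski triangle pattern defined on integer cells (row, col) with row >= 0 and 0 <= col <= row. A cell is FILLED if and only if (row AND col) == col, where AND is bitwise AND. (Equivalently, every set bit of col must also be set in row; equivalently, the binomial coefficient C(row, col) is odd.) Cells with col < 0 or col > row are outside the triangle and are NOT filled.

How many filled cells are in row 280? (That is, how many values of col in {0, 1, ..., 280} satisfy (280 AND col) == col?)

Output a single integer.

280 in binary = 100011000
popcount(280) = number of 1-bits in 100011000 = 3
A col c satisfies (280 AND c) == c iff every set bit of c is also set in 280; each of the 3 set bits of 280 can independently be on or off in c.
count = 2^3 = 8

Answer: 8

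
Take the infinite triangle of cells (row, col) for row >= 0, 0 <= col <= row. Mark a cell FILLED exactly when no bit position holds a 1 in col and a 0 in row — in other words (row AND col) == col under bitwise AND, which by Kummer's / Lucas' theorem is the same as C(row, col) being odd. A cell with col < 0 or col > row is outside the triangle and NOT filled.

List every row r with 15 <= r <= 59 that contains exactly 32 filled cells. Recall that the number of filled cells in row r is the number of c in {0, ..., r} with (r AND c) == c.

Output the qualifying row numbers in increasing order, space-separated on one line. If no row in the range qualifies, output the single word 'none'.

Row r has 2^popcount(r) filled cells, so we need popcount(r) = log2(32) = 5.
Scan r = 15..59 and keep those with exactly 5 one-bits:
r=15=1111 popcount=4 -> skip
r=16=10000 popcount=1 -> skip
r=17=10001 popcount=2 -> skip
r=18=10010 popcount=2 -> skip
r=19=10011 popcount=3 -> skip
r=20=10100 popcount=2 -> skip
r=21=10101 popcount=3 -> skip
r=22=10110 popcount=3 -> skip
r=23=10111 popcount=4 -> skip
r=24=11000 popcount=2 -> skip
r=25=11001 popcount=3 -> skip
r=26=11010 popcount=3 -> skip
r=27=11011 popcount=4 -> skip
r=28=11100 popcount=3 -> skip
r=29=11101 popcount=4 -> skip
r=30=11110 popcount=4 -> skip
r=31=11111 popcount=5 -> KEEP
r=32=100000 popcount=1 -> skip
r=33=100001 popcount=2 -> skip
r=34=100010 popcount=2 -> skip
r=35=100011 popcount=3 -> skip
r=36=100100 popcount=2 -> skip
r=37=100101 popcount=3 -> skip
r=38=100110 popcount=3 -> skip
r=39=100111 popcount=4 -> skip
r=40=101000 popcount=2 -> skip
r=41=101001 popcount=3 -> skip
r=42=101010 popcount=3 -> skip
r=43=101011 popcount=4 -> skip
r=44=101100 popcount=3 -> skip
r=45=101101 popcount=4 -> skip
r=46=101110 popcount=4 -> skip
r=47=101111 popcount=5 -> KEEP
r=48=110000 popcount=2 -> skip
r=49=110001 popcount=3 -> skip
r=50=110010 popcount=3 -> skip
r=51=110011 popcount=4 -> skip
r=52=110100 popcount=3 -> skip
r=53=110101 popcount=4 -> skip
r=54=110110 popcount=4 -> skip
r=55=110111 popcount=5 -> KEEP
r=56=111000 popcount=3 -> skip
r=57=111001 popcount=4 -> skip
r=58=111010 popcount=4 -> skip
r=59=111011 popcount=5 -> KEEP
Kept rows: 31 47 55 59

Answer: 31 47 55 59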